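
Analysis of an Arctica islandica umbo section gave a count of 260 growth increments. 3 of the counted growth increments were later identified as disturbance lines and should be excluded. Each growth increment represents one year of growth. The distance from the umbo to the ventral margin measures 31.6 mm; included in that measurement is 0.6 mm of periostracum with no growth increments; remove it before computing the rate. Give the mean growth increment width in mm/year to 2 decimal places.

0.12 mm/year

After corrections the count is 260 − 3 = 257 growth increments.
The growth record spans 31.6 − 0.6 = 31.0 mm.
Mean rate = 31.0 mm / 257 years ≈ 0.12 mm/year.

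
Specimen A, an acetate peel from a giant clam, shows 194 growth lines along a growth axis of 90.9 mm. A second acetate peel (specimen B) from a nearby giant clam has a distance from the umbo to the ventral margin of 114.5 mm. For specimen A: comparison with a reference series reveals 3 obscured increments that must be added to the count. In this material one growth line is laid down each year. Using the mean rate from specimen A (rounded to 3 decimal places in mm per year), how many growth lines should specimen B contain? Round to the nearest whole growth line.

Specimen A: adjusted count: 194 + 3 = 197 growth lines.
A: 90.9 mm over 197 years gives 90.9 / 197 ≈ 0.461 mm/yr.
For B, 114.5 / 0.461 = 248.37 years ≈ 248 growth lines.

248 growth lines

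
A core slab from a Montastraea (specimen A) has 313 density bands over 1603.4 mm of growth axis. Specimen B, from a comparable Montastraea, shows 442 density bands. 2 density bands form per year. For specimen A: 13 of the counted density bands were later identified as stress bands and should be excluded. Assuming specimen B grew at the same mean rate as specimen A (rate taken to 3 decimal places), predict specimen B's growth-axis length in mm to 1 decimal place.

Specimen A: adjusted count: 313 − 13 = 300 density bands.
Specimen A: 300 density bands at 2 per year is 300 / 2 = 150 years.
A: 1603.4 mm over 150 years gives 1603.4 / 150 ≈ 10.689 mm per year.
Specimen B: dividing by 2 density bands per year: 442 / 2 = 221 years. For B, 10.689 mm/year × 221 years = 2362.3 mm.

2362.3 mm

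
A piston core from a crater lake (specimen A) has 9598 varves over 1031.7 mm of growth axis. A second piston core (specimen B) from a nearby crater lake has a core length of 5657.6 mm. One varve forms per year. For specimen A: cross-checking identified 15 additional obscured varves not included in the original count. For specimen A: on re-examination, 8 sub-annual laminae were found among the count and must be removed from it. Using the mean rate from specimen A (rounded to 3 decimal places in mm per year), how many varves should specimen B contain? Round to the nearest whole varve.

Specimen A: true varve count = 9598 − 8 + 15 = 9605.
A: 1031.7 mm over 9605 years gives 1031.7 / 9605 ≈ 0.107 mm/year.
Specimen B: 5657.6 mm / 0.107 mm per year = 52874.77 years ≈ 52875 varves.

52875 varves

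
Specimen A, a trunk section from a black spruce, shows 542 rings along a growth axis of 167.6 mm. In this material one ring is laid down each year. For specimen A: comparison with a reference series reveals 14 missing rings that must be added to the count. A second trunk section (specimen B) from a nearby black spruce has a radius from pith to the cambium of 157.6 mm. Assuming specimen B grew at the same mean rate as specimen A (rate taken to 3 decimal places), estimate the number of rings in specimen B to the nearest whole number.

Specimen A: correcting the raw count gives 542 + 14 = 556 true rings.
A: Mean rate = 167.6 mm / 556 years ≈ 0.301 mm/year.
For B, 157.6 / 0.301 = 523.59 years ≈ 524 rings.

524 rings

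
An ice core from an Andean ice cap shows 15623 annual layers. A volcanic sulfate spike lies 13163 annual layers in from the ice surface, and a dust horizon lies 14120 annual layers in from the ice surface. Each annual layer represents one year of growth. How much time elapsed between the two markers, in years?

957 years

Separation: 14120 − 13163 = 957 annual layers.
That is 957 years at one annual layer per year.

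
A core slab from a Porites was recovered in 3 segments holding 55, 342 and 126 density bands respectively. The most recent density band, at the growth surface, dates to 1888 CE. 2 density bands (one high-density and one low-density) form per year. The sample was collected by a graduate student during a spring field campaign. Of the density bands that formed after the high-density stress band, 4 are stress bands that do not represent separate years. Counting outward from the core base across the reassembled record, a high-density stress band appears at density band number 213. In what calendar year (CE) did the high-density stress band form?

1735 CE

Total density bands = 55 + 342 + 126 = 523.
The high-density stress band sits at density band 213 from the core base, so 523 − 213 = 310 density bands formed after it.
310 − 4 false = 306 true density bands after the high-density stress band.
306 density bands at 2 per year is 306 / 2 = 153 years.
The density band at the growth surface is 1888 CE, so the high-density stress band dates to 1888 − 153 = 1735 CE.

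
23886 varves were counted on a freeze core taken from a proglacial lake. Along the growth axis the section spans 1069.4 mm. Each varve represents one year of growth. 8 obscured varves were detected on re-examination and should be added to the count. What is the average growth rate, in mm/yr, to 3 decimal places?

0.045 mm/yr

True varve count = 23886 + 8 = 23894.
Mean rate = 1069.4 mm / 23894 years ≈ 0.045 mm/yr.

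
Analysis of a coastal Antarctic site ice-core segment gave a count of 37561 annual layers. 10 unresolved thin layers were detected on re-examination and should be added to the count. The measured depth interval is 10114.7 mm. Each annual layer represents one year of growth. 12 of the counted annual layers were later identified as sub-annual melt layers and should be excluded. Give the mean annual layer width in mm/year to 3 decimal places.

0.269 mm/year

True annual layer count = 37561 − 12 + 10 = 37559.
Extension rate ≈ 10114.7 / 37559 = 0.269 mm/year.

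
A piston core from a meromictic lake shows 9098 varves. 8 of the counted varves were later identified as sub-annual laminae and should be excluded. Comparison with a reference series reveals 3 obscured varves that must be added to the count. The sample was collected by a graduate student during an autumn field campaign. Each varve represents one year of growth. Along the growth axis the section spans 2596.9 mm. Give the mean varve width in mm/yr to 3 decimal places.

0.286 mm/yr

After corrections the count is 9098 − 8 + 3 = 9093 varves.
Extension rate ≈ 2596.9 / 9093 = 0.286 mm/yr.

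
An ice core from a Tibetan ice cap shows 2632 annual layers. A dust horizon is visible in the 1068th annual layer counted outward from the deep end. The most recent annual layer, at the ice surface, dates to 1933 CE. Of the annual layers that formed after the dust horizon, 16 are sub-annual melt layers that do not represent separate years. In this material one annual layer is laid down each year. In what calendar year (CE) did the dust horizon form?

385 CE

The dust horizon sits at annual layer 1068 from the deep end, so 2632 − 1068 = 1564 annual layers formed after it.
1564 − 16 false = 1548 true annual layers after the dust horizon.
1933 − 1548 = 385 CE.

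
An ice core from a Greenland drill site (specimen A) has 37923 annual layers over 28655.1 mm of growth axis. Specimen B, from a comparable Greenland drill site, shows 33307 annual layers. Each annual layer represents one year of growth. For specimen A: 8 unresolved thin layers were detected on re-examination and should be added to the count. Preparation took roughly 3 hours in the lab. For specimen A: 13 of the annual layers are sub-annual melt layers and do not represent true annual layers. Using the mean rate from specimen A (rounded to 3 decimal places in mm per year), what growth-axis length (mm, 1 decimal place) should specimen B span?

Specimen A: after corrections the count is 37923 − 13 + 8 = 37918 annual layers.
A: Extension rate ≈ 28655.1 / 37918 = 0.756 mm/year.
B's length ≈ 0.756 × 33307 = 25180.1 mm.

25180.1 mm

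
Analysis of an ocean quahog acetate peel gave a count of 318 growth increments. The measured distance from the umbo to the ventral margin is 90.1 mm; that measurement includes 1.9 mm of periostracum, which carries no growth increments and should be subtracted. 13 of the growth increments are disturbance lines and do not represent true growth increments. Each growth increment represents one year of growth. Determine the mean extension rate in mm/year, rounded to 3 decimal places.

Adjusted count: 318 − 13 = 305 growth increments.
Removing the 1.9 mm offcut leaves 90.1 − 1.9 = 88.2 mm.
88.2 mm over 305 years gives 88.2 / 305 ≈ 0.289 mm/year.

0.289 mm/year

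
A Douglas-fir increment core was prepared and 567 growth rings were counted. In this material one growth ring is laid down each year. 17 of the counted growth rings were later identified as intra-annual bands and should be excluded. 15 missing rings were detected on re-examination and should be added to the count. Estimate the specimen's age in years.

565 yr

After corrections the count is 567 − 17 + 15 = 565 growth rings.
With a one-to-one growth ring periodicity this is 565 years.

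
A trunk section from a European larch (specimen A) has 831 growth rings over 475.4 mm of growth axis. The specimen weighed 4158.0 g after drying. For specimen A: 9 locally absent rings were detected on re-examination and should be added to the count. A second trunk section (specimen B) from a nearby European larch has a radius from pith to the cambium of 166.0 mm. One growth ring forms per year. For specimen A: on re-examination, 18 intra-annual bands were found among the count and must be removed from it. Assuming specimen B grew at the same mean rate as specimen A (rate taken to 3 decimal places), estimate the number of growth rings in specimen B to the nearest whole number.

287 growth rings

Specimen A: after corrections the count is 831 − 18 + 9 = 822 growth rings.
A: Mean rate = 475.4 mm / 822 years ≈ 0.578 mm/yr.
For B, 166.0 / 0.578 = 287.20 years ≈ 287 growth rings.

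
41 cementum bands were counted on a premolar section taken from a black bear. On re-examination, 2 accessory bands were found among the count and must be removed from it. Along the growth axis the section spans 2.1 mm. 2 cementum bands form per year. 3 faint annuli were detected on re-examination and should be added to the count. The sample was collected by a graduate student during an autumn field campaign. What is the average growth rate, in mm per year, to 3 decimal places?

Adjusted count: 41 − 2 + 3 = 42 cementum bands.
With 2 cementum bands per year, 42 / 2 = 21 years.
Extension rate ≈ 2.1 / 21 = 0.100 mm per year.

0.100 mm per year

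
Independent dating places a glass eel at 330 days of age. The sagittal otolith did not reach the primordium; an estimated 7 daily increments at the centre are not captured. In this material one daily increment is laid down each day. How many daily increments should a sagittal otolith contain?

323 daily increments

At one daily increment per day, 330 days correspond to 330 daily increments.
Less the 7 uncaptured daily increments: 330 − 7 = 323.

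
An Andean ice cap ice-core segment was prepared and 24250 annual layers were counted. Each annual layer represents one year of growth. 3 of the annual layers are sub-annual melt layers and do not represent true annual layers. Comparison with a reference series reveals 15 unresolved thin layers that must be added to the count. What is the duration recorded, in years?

Adjusted count: 24250 − 3 + 15 = 24262 annual layers.
At one annual layer per year, that is 24262 years.

24262 years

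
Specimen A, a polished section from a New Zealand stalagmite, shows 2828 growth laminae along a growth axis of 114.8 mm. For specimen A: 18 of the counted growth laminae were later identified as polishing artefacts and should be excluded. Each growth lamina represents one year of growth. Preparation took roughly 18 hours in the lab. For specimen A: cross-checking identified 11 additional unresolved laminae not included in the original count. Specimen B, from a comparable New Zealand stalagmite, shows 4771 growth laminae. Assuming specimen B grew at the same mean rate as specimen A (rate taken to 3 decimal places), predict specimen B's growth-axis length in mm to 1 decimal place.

Specimen A: true growth lamina count = 2828 − 18 + 11 = 2821.
A: Extension rate ≈ 114.8 / 2821 = 0.041 mm per year.
For B, 0.041 mm/year × 4771 years = 195.6 mm.

195.6 mm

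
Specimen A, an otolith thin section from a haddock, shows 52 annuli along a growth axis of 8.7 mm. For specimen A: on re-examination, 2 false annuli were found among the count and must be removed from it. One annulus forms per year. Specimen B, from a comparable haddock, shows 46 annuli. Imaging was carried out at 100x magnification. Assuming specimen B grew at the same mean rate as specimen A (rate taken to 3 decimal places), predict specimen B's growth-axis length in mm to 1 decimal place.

Specimen A: after corrections the count is 52 − 2 = 50 annuli.
A: 8.7 mm over 50 years gives 8.7 / 50 ≈ 0.174 mm/yr.
B's length ≈ 0.174 × 46 = 8.0 mm.

8.0 mm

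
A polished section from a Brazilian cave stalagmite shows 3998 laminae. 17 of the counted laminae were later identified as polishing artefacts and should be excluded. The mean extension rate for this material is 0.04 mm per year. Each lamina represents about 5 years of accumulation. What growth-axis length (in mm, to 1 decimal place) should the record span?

796.2 mm

True lamina count = 3998 − 17 = 3981.
3981 laminae at 5 years each span 3981 × 5 = 19905 years.
Predicted length = 0.04 mm/year × 19905 years = 796.2 mm.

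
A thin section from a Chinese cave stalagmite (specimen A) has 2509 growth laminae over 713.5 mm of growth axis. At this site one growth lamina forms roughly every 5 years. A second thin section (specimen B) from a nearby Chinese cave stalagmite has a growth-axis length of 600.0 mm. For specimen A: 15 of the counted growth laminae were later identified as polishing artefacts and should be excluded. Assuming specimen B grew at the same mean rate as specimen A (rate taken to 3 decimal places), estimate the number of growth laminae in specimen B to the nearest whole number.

2105 growth laminae

Specimen A: true growth lamina count = 2509 − 15 = 2494.
Specimen A: at 5 years per growth lamina, 2494 × 5 = 12470 years.
A: Extension rate ≈ 713.5 / 12470 = 0.057 mm/yr.
Specimen B: 600.0 mm / 0.057 mm per year = 10526.32 years; at 5 years per growth lamina that is 10526.32 / 5 ≈ 2105 growth laminae.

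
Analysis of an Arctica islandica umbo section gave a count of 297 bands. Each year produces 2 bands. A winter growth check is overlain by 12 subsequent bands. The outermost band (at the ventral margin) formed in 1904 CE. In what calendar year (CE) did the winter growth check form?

1898 CE

12 bands formed after the winter growth check.
With 2 bands per year, 12 / 2 = 6 years.
The band at the ventral margin is 1904 CE, so the winter growth check dates to 1904 − 6 = 1898 CE.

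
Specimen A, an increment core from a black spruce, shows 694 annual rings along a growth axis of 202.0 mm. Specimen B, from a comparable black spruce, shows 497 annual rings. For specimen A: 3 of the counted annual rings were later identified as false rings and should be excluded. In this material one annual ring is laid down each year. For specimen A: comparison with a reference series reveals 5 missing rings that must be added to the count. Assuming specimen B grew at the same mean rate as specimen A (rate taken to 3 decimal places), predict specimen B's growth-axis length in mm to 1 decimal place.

144.1 mm

Specimen A: adjusted count: 694 − 3 + 5 = 696 annual rings.
A: Mean rate = 202.0 mm / 696 years ≈ 0.290 mm/year.
For B, 0.290 mm/year × 497 years = 144.1 mm.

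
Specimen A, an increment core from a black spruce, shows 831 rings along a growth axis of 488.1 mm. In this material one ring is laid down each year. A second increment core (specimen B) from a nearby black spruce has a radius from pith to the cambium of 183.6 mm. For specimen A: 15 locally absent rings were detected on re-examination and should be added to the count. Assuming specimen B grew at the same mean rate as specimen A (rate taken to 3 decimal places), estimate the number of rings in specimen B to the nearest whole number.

318 rings

Specimen A: after corrections the count is 831 + 15 = 846 rings.
A: Mean rate = 488.1 mm / 846 years ≈ 0.577 mm/yr.
B spans 183.6 / 0.577 = 318.20 years ≈ 318 rings.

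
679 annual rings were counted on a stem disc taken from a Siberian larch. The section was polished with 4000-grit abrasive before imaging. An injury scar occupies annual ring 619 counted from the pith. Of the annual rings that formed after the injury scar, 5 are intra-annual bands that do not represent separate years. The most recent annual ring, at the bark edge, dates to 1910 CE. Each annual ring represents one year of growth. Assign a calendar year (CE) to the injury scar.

679 − 619 = 60 annual rings lie beyond the injury scar toward the bark edge.
60 − 5 false = 55 true annual rings after the injury scar.
Counting back 55 years from 1910 CE places the injury scar in 1910 − 55 = 1855 CE.

1855 CE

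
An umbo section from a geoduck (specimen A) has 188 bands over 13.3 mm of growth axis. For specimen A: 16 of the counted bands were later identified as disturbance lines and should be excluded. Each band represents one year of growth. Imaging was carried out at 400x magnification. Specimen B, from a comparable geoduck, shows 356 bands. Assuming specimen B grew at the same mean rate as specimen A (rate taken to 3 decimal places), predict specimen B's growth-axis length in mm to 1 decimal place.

27.4 mm

Specimen A: adjusted count: 188 − 16 = 172 bands.
A: Mean rate = 13.3 mm / 172 years ≈ 0.077 mm/yr.
B's length ≈ 0.077 × 356 = 27.4 mm.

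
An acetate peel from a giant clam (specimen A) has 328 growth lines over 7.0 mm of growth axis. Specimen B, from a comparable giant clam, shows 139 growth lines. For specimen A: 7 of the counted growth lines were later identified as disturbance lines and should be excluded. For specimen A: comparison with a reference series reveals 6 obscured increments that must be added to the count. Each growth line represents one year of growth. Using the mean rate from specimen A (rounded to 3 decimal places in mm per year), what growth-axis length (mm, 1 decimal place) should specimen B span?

2.9 mm

Specimen A: after corrections the count is 328 − 7 + 6 = 327 growth lines.
A: Mean rate = 7.0 mm / 327 years ≈ 0.021 mm per year.
B's length ≈ 0.021 × 139 = 2.9 mm.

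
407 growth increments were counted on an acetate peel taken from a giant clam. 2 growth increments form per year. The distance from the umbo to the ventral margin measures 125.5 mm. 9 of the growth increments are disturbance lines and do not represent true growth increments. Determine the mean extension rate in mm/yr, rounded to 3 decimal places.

0.631 mm/yr

Adjusted count: 407 − 9 = 398 growth increments.
Dividing by 2 growth increments per year: 398 / 2 = 199 years.
Extension rate ≈ 125.5 / 199 = 0.631 mm/yr.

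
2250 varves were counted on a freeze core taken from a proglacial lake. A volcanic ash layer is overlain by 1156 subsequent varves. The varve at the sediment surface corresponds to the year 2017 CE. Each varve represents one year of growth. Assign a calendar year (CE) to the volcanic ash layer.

1156 varves formed after the volcanic ash layer.
Counting back 1156 years from 2017 CE places the volcanic ash layer in 2017 − 1156 = 861 CE.

861 CE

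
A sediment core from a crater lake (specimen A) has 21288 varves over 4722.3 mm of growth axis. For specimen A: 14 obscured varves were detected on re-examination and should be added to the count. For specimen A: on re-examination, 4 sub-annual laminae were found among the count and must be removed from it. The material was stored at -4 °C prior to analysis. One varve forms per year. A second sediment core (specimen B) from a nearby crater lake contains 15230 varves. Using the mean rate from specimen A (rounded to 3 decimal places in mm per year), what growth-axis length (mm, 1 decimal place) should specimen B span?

Specimen A: true varve count = 21288 − 4 + 14 = 21298.
A: Mean rate = 4722.3 mm / 21298 years ≈ 0.222 mm/year.
For B, 0.222 mm/year × 15230 years = 3381.1 mm.

3381.1 mm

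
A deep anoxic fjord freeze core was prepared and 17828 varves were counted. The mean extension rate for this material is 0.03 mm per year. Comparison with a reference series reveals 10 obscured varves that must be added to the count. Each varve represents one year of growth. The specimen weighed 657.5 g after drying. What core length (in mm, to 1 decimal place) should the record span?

535.1 mm

True varve count = 17828 + 10 = 17838.
Predicted length = 0.03 mm/year × 17838 years = 535.1 mm.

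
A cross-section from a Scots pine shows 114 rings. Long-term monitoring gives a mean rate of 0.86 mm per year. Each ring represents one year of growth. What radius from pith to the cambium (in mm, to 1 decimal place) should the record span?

114 years of growth are recorded.
Length ≈ 0.86 × 114 = 98.0 mm.

98.0 mm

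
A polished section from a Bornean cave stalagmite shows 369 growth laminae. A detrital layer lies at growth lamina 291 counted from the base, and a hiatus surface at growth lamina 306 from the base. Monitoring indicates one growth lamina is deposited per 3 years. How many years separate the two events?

45 yr

The two markers are separated by 306 − 291 = 15 growth laminae.
Multiplying by 3 years per growth lamina: 15 × 3 = 45 years.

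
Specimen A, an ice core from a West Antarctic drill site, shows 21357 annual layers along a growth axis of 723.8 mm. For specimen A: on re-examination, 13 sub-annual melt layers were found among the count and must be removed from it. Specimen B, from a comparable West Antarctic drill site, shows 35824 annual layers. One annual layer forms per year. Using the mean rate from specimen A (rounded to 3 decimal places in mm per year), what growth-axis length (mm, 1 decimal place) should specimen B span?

1218.0 mm

Specimen A: true annual layer count = 21357 − 13 = 21344.
A: 723.8 mm over 21344 years gives 723.8 / 21344 ≈ 0.034 mm/year.
For B, 0.034 mm/year × 35824 years = 1218.0 mm.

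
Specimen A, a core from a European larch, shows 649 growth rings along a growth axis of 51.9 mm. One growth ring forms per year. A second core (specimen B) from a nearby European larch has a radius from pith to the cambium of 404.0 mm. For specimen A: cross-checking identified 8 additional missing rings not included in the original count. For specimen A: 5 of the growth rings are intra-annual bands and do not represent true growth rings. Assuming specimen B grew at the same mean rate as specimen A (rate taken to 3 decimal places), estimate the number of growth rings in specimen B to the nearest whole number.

Specimen A: correcting the raw count gives 649 − 5 + 8 = 652 true growth rings.
A: 51.9 mm over 652 years gives 51.9 / 652 ≈ 0.080 mm/yr.
Specimen B: 404.0 mm / 0.080 mm per year = 5050.00 years ≈ 5050 growth rings.

5050 growth rings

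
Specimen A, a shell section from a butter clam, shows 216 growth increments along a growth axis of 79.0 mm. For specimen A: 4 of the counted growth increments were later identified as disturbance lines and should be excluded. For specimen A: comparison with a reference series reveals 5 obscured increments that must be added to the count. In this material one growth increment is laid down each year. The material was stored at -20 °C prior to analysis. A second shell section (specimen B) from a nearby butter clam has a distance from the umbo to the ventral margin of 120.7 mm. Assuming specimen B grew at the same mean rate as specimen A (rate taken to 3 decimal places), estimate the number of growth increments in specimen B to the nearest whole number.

Specimen A: correcting the raw count gives 216 − 4 + 5 = 217 true growth increments.
A: Extension rate ≈ 79.0 / 217 = 0.364 mm/year.
For B, 120.7 / 0.364 = 331.59 years ≈ 332 growth increments.

332 growth increments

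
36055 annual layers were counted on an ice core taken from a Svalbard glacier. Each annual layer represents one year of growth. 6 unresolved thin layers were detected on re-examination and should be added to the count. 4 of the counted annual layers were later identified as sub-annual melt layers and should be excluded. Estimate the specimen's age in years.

36057 years

True annual layer count = 36055 − 4 + 6 = 36057.
At one annual layer per year, that is 36057 years.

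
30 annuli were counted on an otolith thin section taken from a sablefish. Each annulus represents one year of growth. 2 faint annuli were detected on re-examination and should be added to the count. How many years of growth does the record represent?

32 yr

True annulus count = 30 + 2 = 32.
One annulus per year makes the duration 32 years.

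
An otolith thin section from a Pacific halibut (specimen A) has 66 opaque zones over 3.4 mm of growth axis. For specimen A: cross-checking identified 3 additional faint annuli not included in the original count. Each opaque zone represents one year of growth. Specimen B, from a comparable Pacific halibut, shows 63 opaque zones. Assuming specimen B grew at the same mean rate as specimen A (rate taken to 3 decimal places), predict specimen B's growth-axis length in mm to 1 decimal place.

3.1 mm

Specimen A: adjusted count: 66 + 3 = 69 opaque zones.
A: Mean rate = 3.4 mm / 69 years ≈ 0.049 mm/yr.
For B, 0.049 mm/year × 63 years = 3.1 mm.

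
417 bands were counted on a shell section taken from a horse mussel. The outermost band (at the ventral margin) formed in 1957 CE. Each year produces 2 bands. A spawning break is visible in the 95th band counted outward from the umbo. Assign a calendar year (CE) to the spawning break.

1796 CE

417 − 95 = 322 bands lie beyond the spawning break toward the ventral margin.
Dividing by 2 bands per year: 322 / 2 = 161 years.
The band at the ventral margin is 1957 CE, so the spawning break dates to 1957 − 161 = 1796 CE.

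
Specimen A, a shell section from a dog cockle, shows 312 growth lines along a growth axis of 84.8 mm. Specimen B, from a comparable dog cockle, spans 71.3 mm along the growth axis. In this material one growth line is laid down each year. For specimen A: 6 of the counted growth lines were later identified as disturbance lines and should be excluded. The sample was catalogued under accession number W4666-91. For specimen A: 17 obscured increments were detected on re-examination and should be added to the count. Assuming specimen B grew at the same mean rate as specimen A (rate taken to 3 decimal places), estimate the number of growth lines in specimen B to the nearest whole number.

Specimen A: correcting the raw count gives 312 − 6 + 17 = 323 true growth lines.
A: Extension rate ≈ 84.8 / 323 = 0.263 mm/yr.
B spans 71.3 / 0.263 = 271.10 years ≈ 271 growth lines.

271 growth lines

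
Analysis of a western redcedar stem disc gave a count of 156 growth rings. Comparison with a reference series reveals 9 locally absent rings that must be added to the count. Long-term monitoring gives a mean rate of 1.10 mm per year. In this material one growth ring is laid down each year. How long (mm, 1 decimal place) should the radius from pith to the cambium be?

After corrections the count is 156 + 9 = 165 growth rings.
165 years at 1.10 mm/year gives 1.10 × 165 = 181.5 mm.

181.5 mm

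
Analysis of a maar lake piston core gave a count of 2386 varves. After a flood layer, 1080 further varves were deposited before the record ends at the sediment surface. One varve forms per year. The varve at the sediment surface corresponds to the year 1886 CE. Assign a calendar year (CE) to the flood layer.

806 CE

1080 varves post-date the flood layer.
1886 − 1080 = 806 CE.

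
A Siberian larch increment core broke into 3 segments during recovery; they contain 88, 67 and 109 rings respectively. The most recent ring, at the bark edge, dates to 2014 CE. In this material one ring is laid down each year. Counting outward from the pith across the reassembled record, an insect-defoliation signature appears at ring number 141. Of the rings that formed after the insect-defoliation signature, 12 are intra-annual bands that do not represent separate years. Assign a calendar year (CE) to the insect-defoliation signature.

Total rings = 88 + 67 + 109 = 264.
264 − 141 = 123 rings lie beyond the insect-defoliation signature toward the bark edge.
Removing the 12 false rings leaves 123 − 12 = 111 true rings beyond the insect-defoliation signature.
2014 − 111 = 1903 CE.

1903 CE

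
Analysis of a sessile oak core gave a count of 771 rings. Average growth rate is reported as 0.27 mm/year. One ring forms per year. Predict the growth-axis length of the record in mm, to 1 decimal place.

208.2 mm

The record spans 771 years at 0.27 mm per year.
Predicted length = 0.27 mm/year × 771 years = 208.2 mm.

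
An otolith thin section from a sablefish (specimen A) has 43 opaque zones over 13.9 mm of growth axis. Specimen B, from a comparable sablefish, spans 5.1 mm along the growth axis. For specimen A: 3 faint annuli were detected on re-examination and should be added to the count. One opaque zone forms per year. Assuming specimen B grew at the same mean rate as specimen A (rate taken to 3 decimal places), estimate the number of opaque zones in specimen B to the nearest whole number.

Specimen A: true opaque zone count = 43 + 3 = 46.
A: Extension rate ≈ 13.9 / 46 = 0.302 mm per year.
For B, 5.1 / 0.302 = 16.89 years ≈ 17 opaque zones.

17 opaque zones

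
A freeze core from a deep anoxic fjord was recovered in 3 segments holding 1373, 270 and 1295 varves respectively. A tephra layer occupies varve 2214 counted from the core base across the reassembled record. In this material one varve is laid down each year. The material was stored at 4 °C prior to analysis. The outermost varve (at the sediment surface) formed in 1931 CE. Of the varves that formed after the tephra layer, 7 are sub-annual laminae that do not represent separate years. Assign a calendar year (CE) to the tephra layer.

1214 CE

Total varves = 1373 + 270 + 1295 = 2938.
Between varve 2214 and the sediment surface there are 2938 − 2214 = 724 varves.
Removing the 7 false varves leaves 724 − 7 = 717 true varves beyond the tephra layer.
Counting back 717 years from 1931 CE places the tephra layer in 1931 − 717 = 1214 CE.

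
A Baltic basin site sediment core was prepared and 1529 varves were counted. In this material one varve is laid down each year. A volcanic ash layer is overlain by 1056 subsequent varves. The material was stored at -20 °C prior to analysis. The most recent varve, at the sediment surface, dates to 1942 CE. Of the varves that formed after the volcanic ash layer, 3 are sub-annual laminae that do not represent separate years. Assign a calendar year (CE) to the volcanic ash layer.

889 CE

1056 varves formed after the volcanic ash layer.
1056 − 3 false = 1053 true varves after the volcanic ash layer.
The varve at the sediment surface is 1942 CE, so the volcanic ash layer dates to 1942 − 1053 = 889 CE.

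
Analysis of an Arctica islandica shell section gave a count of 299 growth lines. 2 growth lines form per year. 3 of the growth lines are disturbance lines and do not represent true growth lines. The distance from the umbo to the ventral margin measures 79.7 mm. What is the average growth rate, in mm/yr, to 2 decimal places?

True growth line count = 299 − 3 = 296.
296 growth lines at 2 per year is 296 / 2 = 148 years.
79.7 mm over 148 years gives 79.7 / 148 ≈ 0.54 mm/yr.

0.54 mm/yr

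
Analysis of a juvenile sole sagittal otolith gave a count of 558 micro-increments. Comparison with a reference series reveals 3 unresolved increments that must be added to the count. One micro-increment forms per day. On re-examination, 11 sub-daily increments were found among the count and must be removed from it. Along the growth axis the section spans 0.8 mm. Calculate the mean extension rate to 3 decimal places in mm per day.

Adjusted count: 558 − 11 + 3 = 550 micro-increments.
Mean rate = 0.8 mm / 550 days ≈ 0.001 mm per day.

0.001 mm per day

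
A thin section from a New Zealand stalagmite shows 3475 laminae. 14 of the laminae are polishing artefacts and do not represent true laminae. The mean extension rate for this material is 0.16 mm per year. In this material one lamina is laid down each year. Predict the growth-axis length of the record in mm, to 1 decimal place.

553.8 mm

Adjusted count: 3475 − 14 = 3461 laminae.
Predicted length = 0.16 mm/year × 3461 years = 553.8 mm.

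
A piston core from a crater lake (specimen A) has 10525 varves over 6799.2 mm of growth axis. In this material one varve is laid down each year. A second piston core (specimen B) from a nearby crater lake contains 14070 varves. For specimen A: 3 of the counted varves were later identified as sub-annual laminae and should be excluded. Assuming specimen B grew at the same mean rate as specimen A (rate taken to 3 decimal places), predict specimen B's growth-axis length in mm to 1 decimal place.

9089.2 mm

Specimen A: true varve count = 10525 − 3 = 10522.
A: Mean rate = 6799.2 mm / 10522 years ≈ 0.646 mm/yr.
Length of B = 0.646 × 14070 = 9089.2 mm.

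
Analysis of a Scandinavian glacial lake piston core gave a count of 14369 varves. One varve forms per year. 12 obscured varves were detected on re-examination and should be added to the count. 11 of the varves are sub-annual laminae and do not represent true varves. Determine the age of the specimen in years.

True varve count = 14369 − 11 + 12 = 14370.
At one varve per year, that is 14370 years.

14370 years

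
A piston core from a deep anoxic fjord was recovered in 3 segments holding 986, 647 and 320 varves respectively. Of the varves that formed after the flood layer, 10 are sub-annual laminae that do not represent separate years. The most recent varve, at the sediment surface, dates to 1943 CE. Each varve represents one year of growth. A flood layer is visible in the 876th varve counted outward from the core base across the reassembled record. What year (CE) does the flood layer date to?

Total varves = 986 + 647 + 320 = 1953.
The flood layer sits at varve 876 from the core base, so 1953 − 876 = 1077 varves formed after it.
1077 − 10 false = 1067 true varves after the flood layer.
The varve at the sediment surface is 1943 CE, so the flood layer dates to 1943 − 1067 = 876 CE.

876 CE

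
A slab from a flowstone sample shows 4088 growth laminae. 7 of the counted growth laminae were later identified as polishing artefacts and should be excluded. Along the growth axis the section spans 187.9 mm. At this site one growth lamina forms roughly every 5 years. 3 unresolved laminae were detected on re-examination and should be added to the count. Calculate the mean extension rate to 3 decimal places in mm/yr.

0.009 mm/yr

After corrections the count is 4088 − 7 + 3 = 4084 growth laminae.
Multiplying by 5 years per growth lamina: 4084 × 5 = 20420 years.
Mean rate = 187.9 mm / 20420 years ≈ 0.009 mm/yr.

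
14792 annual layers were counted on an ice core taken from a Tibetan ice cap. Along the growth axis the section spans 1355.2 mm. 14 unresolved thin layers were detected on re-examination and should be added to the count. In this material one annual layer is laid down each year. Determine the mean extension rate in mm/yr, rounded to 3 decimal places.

0.092 mm/yr

Correcting the raw count gives 14792 + 14 = 14806 true annual layers.
Mean rate = 1355.2 mm / 14806 years ≈ 0.092 mm/yr.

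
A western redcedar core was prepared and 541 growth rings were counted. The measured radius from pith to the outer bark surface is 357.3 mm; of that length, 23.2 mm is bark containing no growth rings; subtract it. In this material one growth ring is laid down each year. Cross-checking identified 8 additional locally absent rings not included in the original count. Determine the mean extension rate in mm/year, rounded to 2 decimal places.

0.61 mm/year

Adjusted count: 541 + 8 = 549 growth rings.
Removing the 23.2 mm offcut leaves 357.3 − 23.2 = 334.1 mm.
Mean rate = 334.1 mm / 549 years ≈ 0.61 mm/year.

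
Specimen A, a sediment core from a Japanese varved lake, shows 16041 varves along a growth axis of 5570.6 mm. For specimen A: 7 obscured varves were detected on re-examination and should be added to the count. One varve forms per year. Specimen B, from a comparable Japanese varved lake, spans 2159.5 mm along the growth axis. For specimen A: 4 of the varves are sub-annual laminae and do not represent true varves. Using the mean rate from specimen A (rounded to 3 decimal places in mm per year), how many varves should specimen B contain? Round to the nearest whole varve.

6223 varves

Specimen A: correcting the raw count gives 16041 − 4 + 7 = 16044 true varves.
A: Mean rate = 5570.6 mm / 16044 years ≈ 0.347 mm/year.
Specimen B: 2159.5 mm / 0.347 mm per year = 6223.34 years ≈ 6223 varves.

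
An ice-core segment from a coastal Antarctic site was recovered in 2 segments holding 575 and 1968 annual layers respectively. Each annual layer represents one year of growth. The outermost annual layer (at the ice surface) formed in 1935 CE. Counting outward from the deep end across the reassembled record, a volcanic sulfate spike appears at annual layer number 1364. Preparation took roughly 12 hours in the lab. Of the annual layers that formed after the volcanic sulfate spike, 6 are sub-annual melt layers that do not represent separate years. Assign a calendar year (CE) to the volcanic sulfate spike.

Total annual layers = 575 + 1968 = 2543.
The volcanic sulfate spike sits at annual layer 1364 from the deep end, so 2543 − 1364 = 1179 annual layers formed after it.
Excluding 6 false annual layers: 1179 − 6 = 1173.
1935 − 1173 = 762 CE.

762 CE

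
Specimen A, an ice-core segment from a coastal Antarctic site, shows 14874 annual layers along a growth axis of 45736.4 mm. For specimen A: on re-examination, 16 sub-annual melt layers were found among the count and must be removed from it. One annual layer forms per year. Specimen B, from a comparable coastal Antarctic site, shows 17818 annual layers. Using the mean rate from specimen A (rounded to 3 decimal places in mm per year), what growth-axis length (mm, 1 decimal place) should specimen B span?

Specimen A: adjusted count: 14874 − 16 = 14858 annual layers.
A: Extension rate ≈ 45736.4 / 14858 = 3.078 mm/year.
For B, 3.078 mm/year × 17818 years = 54843.8 mm.

54843.8 mm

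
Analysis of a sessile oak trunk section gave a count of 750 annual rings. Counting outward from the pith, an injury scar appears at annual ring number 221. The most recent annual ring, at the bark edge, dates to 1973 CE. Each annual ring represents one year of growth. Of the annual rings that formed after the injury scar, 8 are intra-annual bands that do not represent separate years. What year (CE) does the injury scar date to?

1452 CE

The injury scar sits at annual ring 221 from the pith, so 750 − 221 = 529 annual rings formed after it.
Removing the 8 false annual rings leaves 529 − 8 = 521 true annual rings beyond the injury scar.
Counting back 521 years from 1973 CE places the injury scar in 1973 − 521 = 1452 CE.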